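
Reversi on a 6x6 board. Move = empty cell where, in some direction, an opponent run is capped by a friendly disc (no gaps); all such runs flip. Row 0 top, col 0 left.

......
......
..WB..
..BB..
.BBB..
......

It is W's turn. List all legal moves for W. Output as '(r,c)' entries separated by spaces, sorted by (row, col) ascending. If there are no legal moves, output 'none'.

(1,2): no bracket -> illegal
(1,3): no bracket -> illegal
(1,4): no bracket -> illegal
(2,1): no bracket -> illegal
(2,4): flips 1 -> legal
(3,0): no bracket -> illegal
(3,1): no bracket -> illegal
(3,4): no bracket -> illegal
(4,0): no bracket -> illegal
(4,4): flips 1 -> legal
(5,0): no bracket -> illegal
(5,1): no bracket -> illegal
(5,2): flips 2 -> legal
(5,3): no bracket -> illegal
(5,4): no bracket -> illegal

Answer: (2,4) (4,4) (5,2)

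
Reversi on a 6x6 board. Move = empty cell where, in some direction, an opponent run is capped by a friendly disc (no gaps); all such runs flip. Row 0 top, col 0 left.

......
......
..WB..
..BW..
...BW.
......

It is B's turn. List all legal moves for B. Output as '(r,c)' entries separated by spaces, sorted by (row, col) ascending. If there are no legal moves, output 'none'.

Answer: (1,2) (2,1) (3,4) (4,5)

Derivation:
(1,1): no bracket -> illegal
(1,2): flips 1 -> legal
(1,3): no bracket -> illegal
(2,1): flips 1 -> legal
(2,4): no bracket -> illegal
(3,1): no bracket -> illegal
(3,4): flips 1 -> legal
(3,5): no bracket -> illegal
(4,2): no bracket -> illegal
(4,5): flips 1 -> legal
(5,3): no bracket -> illegal
(5,4): no bracket -> illegal
(5,5): no bracket -> illegal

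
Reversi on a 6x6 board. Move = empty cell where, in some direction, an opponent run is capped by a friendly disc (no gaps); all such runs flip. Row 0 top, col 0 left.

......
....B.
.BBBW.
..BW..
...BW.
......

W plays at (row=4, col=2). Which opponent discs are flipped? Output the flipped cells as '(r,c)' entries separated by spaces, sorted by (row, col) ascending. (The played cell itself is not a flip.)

Dir NW: first cell '.' (not opp) -> no flip
Dir N: opp run (3,2) (2,2), next='.' -> no flip
Dir NE: first cell 'W' (not opp) -> no flip
Dir W: first cell '.' (not opp) -> no flip
Dir E: opp run (4,3) capped by W -> flip
Dir SW: first cell '.' (not opp) -> no flip
Dir S: first cell '.' (not opp) -> no flip
Dir SE: first cell '.' (not opp) -> no flip

Answer: (4,3)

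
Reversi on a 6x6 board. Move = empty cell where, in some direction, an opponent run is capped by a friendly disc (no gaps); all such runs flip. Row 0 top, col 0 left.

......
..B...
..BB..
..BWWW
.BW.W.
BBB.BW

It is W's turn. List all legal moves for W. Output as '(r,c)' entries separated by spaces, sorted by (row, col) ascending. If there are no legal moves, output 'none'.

Answer: (0,1) (0,2) (1,1) (1,3) (3,1) (4,0) (5,3)

Derivation:
(0,1): flips 2 -> legal
(0,2): flips 3 -> legal
(0,3): no bracket -> illegal
(1,1): flips 1 -> legal
(1,3): flips 1 -> legal
(1,4): no bracket -> illegal
(2,1): no bracket -> illegal
(2,4): no bracket -> illegal
(3,0): no bracket -> illegal
(3,1): flips 1 -> legal
(4,0): flips 1 -> legal
(4,3): no bracket -> illegal
(4,5): no bracket -> illegal
(5,3): flips 1 -> legal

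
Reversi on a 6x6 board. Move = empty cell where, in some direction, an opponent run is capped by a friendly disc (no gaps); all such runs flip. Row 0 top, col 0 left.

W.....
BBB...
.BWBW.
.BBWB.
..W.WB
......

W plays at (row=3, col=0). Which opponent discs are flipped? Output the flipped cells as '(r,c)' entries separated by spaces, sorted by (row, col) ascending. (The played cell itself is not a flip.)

Dir NW: edge -> no flip
Dir N: first cell '.' (not opp) -> no flip
Dir NE: opp run (2,1) (1,2), next='.' -> no flip
Dir W: edge -> no flip
Dir E: opp run (3,1) (3,2) capped by W -> flip
Dir SW: edge -> no flip
Dir S: first cell '.' (not opp) -> no flip
Dir SE: first cell '.' (not opp) -> no flip

Answer: (3,1) (3,2)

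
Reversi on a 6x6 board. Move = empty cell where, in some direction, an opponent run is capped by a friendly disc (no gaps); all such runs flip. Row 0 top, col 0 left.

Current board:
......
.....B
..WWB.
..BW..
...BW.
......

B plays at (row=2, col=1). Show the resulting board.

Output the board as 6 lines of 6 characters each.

Answer: ......
.....B
.BBBB.
..BW..
...BW.
......

Derivation:
Place B at (2,1); scan 8 dirs for brackets.
Dir NW: first cell '.' (not opp) -> no flip
Dir N: first cell '.' (not opp) -> no flip
Dir NE: first cell '.' (not opp) -> no flip
Dir W: first cell '.' (not opp) -> no flip
Dir E: opp run (2,2) (2,3) capped by B -> flip
Dir SW: first cell '.' (not opp) -> no flip
Dir S: first cell '.' (not opp) -> no flip
Dir SE: first cell 'B' (not opp) -> no flip
All flips: (2,2) (2,3)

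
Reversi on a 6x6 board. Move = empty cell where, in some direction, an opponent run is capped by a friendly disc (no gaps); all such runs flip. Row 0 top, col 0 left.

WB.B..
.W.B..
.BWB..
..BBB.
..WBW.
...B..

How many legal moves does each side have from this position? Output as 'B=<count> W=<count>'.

-- B to move --
(0,2): no bracket -> illegal
(1,0): no bracket -> illegal
(1,2): flips 1 -> legal
(2,0): no bracket -> illegal
(3,1): flips 2 -> legal
(3,5): flips 1 -> legal
(4,1): flips 1 -> legal
(4,5): flips 1 -> legal
(5,1): flips 1 -> legal
(5,2): flips 1 -> legal
(5,4): flips 1 -> legal
(5,5): flips 1 -> legal
B mobility = 9
-- W to move --
(0,2): flips 1 -> legal
(0,4): flips 1 -> legal
(1,0): no bracket -> illegal
(1,2): no bracket -> illegal
(1,4): no bracket -> illegal
(2,0): flips 1 -> legal
(2,4): flips 3 -> legal
(2,5): no bracket -> illegal
(3,0): no bracket -> illegal
(3,1): flips 1 -> legal
(3,5): no bracket -> illegal
(4,1): no bracket -> illegal
(4,5): no bracket -> illegal
(5,2): no bracket -> illegal
(5,4): no bracket -> illegal
W mobility = 5

Answer: B=9 W=5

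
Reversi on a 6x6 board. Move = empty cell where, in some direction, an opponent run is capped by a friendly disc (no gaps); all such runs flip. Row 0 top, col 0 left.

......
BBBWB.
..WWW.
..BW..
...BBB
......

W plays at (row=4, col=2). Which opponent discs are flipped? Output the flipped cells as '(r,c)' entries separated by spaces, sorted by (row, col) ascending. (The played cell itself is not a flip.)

Dir NW: first cell '.' (not opp) -> no flip
Dir N: opp run (3,2) capped by W -> flip
Dir NE: first cell 'W' (not opp) -> no flip
Dir W: first cell '.' (not opp) -> no flip
Dir E: opp run (4,3) (4,4) (4,5), next=edge -> no flip
Dir SW: first cell '.' (not opp) -> no flip
Dir S: first cell '.' (not opp) -> no flip
Dir SE: first cell '.' (not opp) -> no flip

Answer: (3,2)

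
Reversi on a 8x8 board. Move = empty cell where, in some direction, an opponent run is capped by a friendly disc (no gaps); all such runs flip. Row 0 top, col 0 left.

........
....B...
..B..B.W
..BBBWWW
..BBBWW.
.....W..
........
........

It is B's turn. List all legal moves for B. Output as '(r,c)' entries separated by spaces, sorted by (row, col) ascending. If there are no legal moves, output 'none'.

(1,6): no bracket -> illegal
(1,7): no bracket -> illegal
(2,4): no bracket -> illegal
(2,6): flips 1 -> legal
(4,7): flips 3 -> legal
(5,4): no bracket -> illegal
(5,6): flips 1 -> legal
(5,7): no bracket -> illegal
(6,4): no bracket -> illegal
(6,5): flips 3 -> legal
(6,6): flips 1 -> legal

Answer: (2,6) (4,7) (5,6) (6,5) (6,6)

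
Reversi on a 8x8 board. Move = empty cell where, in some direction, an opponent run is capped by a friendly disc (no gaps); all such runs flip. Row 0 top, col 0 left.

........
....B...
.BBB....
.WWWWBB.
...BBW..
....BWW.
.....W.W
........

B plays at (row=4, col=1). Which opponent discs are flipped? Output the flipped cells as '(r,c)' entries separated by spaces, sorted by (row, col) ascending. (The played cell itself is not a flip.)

Answer: (3,1) (3,2)

Derivation:
Dir NW: first cell '.' (not opp) -> no flip
Dir N: opp run (3,1) capped by B -> flip
Dir NE: opp run (3,2) capped by B -> flip
Dir W: first cell '.' (not opp) -> no flip
Dir E: first cell '.' (not opp) -> no flip
Dir SW: first cell '.' (not opp) -> no flip
Dir S: first cell '.' (not opp) -> no flip
Dir SE: first cell '.' (not opp) -> no flip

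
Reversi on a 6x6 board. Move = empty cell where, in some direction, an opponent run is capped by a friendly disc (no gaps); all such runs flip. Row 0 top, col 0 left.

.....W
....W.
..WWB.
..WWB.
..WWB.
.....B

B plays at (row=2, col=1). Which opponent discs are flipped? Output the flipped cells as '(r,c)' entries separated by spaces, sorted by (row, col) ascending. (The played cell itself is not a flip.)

Answer: (2,2) (2,3)

Derivation:
Dir NW: first cell '.' (not opp) -> no flip
Dir N: first cell '.' (not opp) -> no flip
Dir NE: first cell '.' (not opp) -> no flip
Dir W: first cell '.' (not opp) -> no flip
Dir E: opp run (2,2) (2,3) capped by B -> flip
Dir SW: first cell '.' (not opp) -> no flip
Dir S: first cell '.' (not opp) -> no flip
Dir SE: opp run (3,2) (4,3), next='.' -> no flip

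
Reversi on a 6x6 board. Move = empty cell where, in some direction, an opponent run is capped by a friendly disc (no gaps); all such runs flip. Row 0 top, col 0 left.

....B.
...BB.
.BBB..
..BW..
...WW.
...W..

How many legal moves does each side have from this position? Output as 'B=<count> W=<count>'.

-- B to move --
(2,4): no bracket -> illegal
(3,4): flips 1 -> legal
(3,5): no bracket -> illegal
(4,2): no bracket -> illegal
(4,5): no bracket -> illegal
(5,2): no bracket -> illegal
(5,4): flips 1 -> legal
(5,5): flips 2 -> legal
B mobility = 3
-- W to move --
(0,2): no bracket -> illegal
(0,3): flips 2 -> legal
(0,5): no bracket -> illegal
(1,0): flips 2 -> legal
(1,1): flips 1 -> legal
(1,2): no bracket -> illegal
(1,5): no bracket -> illegal
(2,0): no bracket -> illegal
(2,4): no bracket -> illegal
(2,5): no bracket -> illegal
(3,0): no bracket -> illegal
(3,1): flips 1 -> legal
(3,4): no bracket -> illegal
(4,1): no bracket -> illegal
(4,2): no bracket -> illegal
W mobility = 4

Answer: B=3 W=4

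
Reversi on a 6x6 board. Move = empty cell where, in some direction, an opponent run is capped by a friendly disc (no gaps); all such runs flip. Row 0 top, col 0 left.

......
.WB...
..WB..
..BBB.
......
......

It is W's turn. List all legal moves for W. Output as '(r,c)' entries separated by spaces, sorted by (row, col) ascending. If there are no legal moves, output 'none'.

(0,1): no bracket -> illegal
(0,2): flips 1 -> legal
(0,3): no bracket -> illegal
(1,3): flips 1 -> legal
(1,4): no bracket -> illegal
(2,1): no bracket -> illegal
(2,4): flips 1 -> legal
(2,5): no bracket -> illegal
(3,1): no bracket -> illegal
(3,5): no bracket -> illegal
(4,1): no bracket -> illegal
(4,2): flips 1 -> legal
(4,3): no bracket -> illegal
(4,4): flips 1 -> legal
(4,5): no bracket -> illegal

Answer: (0,2) (1,3) (2,4) (4,2) (4,4)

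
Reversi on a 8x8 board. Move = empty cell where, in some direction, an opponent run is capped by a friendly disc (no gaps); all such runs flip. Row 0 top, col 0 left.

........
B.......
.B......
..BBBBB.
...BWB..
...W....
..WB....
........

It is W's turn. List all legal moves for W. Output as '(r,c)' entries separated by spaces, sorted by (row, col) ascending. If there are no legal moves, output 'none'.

(0,0): no bracket -> illegal
(0,1): no bracket -> illegal
(1,1): no bracket -> illegal
(1,2): no bracket -> illegal
(2,0): no bracket -> illegal
(2,2): flips 1 -> legal
(2,3): flips 2 -> legal
(2,4): flips 1 -> legal
(2,5): no bracket -> illegal
(2,6): flips 1 -> legal
(2,7): no bracket -> illegal
(3,0): no bracket -> illegal
(3,1): no bracket -> illegal
(3,7): no bracket -> illegal
(4,1): no bracket -> illegal
(4,2): flips 1 -> legal
(4,6): flips 1 -> legal
(4,7): no bracket -> illegal
(5,2): no bracket -> illegal
(5,4): no bracket -> illegal
(5,5): no bracket -> illegal
(5,6): no bracket -> illegal
(6,4): flips 1 -> legal
(7,2): no bracket -> illegal
(7,3): flips 1 -> legal
(7,4): no bracket -> illegal

Answer: (2,2) (2,3) (2,4) (2,6) (4,2) (4,6) (6,4) (7,3)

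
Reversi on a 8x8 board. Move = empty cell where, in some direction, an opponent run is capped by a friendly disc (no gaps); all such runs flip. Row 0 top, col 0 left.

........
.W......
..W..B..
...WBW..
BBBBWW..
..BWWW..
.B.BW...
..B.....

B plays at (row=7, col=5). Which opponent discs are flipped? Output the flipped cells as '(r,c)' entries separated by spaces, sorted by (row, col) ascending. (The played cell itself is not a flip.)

Dir NW: opp run (6,4) (5,3) capped by B -> flip
Dir N: first cell '.' (not opp) -> no flip
Dir NE: first cell '.' (not opp) -> no flip
Dir W: first cell '.' (not opp) -> no flip
Dir E: first cell '.' (not opp) -> no flip
Dir SW: edge -> no flip
Dir S: edge -> no flip
Dir SE: edge -> no flip

Answer: (5,3) (6,4)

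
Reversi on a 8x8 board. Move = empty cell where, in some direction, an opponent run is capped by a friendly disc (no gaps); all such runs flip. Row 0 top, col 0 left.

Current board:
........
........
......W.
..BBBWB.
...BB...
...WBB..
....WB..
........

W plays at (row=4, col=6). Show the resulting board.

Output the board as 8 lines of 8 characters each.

Place W at (4,6); scan 8 dirs for brackets.
Dir NW: first cell 'W' (not opp) -> no flip
Dir N: opp run (3,6) capped by W -> flip
Dir NE: first cell '.' (not opp) -> no flip
Dir W: first cell '.' (not opp) -> no flip
Dir E: first cell '.' (not opp) -> no flip
Dir SW: opp run (5,5) capped by W -> flip
Dir S: first cell '.' (not opp) -> no flip
Dir SE: first cell '.' (not opp) -> no flip
All flips: (3,6) (5,5)

Answer: ........
........
......W.
..BBBWW.
...BB.W.
...WBW..
....WB..
........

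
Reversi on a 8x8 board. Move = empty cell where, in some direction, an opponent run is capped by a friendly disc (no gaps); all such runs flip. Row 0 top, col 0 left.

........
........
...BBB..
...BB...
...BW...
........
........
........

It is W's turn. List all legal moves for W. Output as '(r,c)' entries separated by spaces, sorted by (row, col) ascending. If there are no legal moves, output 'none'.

(1,2): no bracket -> illegal
(1,3): no bracket -> illegal
(1,4): flips 2 -> legal
(1,5): no bracket -> illegal
(1,6): no bracket -> illegal
(2,2): flips 1 -> legal
(2,6): no bracket -> illegal
(3,2): no bracket -> illegal
(3,5): no bracket -> illegal
(3,6): no bracket -> illegal
(4,2): flips 1 -> legal
(4,5): no bracket -> illegal
(5,2): no bracket -> illegal
(5,3): no bracket -> illegal
(5,4): no bracket -> illegal

Answer: (1,4) (2,2) (4,2)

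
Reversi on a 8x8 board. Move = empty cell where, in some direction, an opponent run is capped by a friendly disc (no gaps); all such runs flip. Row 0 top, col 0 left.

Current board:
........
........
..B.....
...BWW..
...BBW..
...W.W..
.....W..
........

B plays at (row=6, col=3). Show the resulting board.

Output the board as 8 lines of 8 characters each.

Place B at (6,3); scan 8 dirs for brackets.
Dir NW: first cell '.' (not opp) -> no flip
Dir N: opp run (5,3) capped by B -> flip
Dir NE: first cell '.' (not opp) -> no flip
Dir W: first cell '.' (not opp) -> no flip
Dir E: first cell '.' (not opp) -> no flip
Dir SW: first cell '.' (not opp) -> no flip
Dir S: first cell '.' (not opp) -> no flip
Dir SE: first cell '.' (not opp) -> no flip
All flips: (5,3)

Answer: ........
........
..B.....
...BWW..
...BBW..
...B.W..
...B.W..
........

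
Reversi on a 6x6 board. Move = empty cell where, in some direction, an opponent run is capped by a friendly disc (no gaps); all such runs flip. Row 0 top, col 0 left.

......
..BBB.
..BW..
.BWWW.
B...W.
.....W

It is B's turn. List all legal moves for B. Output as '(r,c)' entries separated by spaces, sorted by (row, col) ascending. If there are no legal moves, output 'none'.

(2,1): no bracket -> illegal
(2,4): flips 1 -> legal
(2,5): no bracket -> illegal
(3,5): flips 3 -> legal
(4,1): flips 2 -> legal
(4,2): flips 1 -> legal
(4,3): flips 2 -> legal
(4,5): flips 2 -> legal
(5,3): no bracket -> illegal
(5,4): no bracket -> illegal

Answer: (2,4) (3,5) (4,1) (4,2) (4,3) (4,5)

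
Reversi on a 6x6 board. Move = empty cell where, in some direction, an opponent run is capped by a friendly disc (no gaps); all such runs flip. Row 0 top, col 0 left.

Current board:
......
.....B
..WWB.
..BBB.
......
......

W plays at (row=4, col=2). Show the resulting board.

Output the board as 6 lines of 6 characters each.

Place W at (4,2); scan 8 dirs for brackets.
Dir NW: first cell '.' (not opp) -> no flip
Dir N: opp run (3,2) capped by W -> flip
Dir NE: opp run (3,3) (2,4) (1,5), next=edge -> no flip
Dir W: first cell '.' (not opp) -> no flip
Dir E: first cell '.' (not opp) -> no flip
Dir SW: first cell '.' (not opp) -> no flip
Dir S: first cell '.' (not opp) -> no flip
Dir SE: first cell '.' (not opp) -> no flip
All flips: (3,2)

Answer: ......
.....B
..WWB.
..WBB.
..W...
......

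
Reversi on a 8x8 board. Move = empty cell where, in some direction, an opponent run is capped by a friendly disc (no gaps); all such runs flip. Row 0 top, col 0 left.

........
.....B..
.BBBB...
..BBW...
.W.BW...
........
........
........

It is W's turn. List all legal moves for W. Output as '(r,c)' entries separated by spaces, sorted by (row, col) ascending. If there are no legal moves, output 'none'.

Answer: (1,1) (1,2) (1,4) (3,1) (4,2) (5,2)

Derivation:
(0,4): no bracket -> illegal
(0,5): no bracket -> illegal
(0,6): no bracket -> illegal
(1,0): no bracket -> illegal
(1,1): flips 2 -> legal
(1,2): flips 1 -> legal
(1,3): no bracket -> illegal
(1,4): flips 3 -> legal
(1,6): no bracket -> illegal
(2,0): no bracket -> illegal
(2,5): no bracket -> illegal
(2,6): no bracket -> illegal
(3,0): no bracket -> illegal
(3,1): flips 2 -> legal
(3,5): no bracket -> illegal
(4,2): flips 1 -> legal
(5,2): flips 1 -> legal
(5,3): no bracket -> illegal
(5,4): no bracket -> illegal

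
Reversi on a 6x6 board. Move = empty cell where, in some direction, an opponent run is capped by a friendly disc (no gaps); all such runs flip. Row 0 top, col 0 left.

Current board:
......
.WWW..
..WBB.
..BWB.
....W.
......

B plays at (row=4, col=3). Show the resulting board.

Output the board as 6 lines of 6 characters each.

Place B at (4,3); scan 8 dirs for brackets.
Dir NW: first cell 'B' (not opp) -> no flip
Dir N: opp run (3,3) capped by B -> flip
Dir NE: first cell 'B' (not opp) -> no flip
Dir W: first cell '.' (not opp) -> no flip
Dir E: opp run (4,4), next='.' -> no flip
Dir SW: first cell '.' (not opp) -> no flip
Dir S: first cell '.' (not opp) -> no flip
Dir SE: first cell '.' (not opp) -> no flip
All flips: (3,3)

Answer: ......
.WWW..
..WBB.
..BBB.
...BW.
......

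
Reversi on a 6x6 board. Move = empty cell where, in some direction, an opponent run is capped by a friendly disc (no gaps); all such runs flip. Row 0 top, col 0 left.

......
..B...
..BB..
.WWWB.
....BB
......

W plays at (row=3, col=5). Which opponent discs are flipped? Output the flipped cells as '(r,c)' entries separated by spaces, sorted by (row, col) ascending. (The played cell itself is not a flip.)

Dir NW: first cell '.' (not opp) -> no flip
Dir N: first cell '.' (not opp) -> no flip
Dir NE: edge -> no flip
Dir W: opp run (3,4) capped by W -> flip
Dir E: edge -> no flip
Dir SW: opp run (4,4), next='.' -> no flip
Dir S: opp run (4,5), next='.' -> no flip
Dir SE: edge -> no flip

Answer: (3,4)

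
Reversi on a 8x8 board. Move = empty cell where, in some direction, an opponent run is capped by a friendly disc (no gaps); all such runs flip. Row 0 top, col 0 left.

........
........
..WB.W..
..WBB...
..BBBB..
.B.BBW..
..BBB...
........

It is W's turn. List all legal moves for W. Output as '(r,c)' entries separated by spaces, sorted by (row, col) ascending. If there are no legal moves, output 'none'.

(1,2): no bracket -> illegal
(1,3): no bracket -> illegal
(1,4): flips 1 -> legal
(2,4): flips 1 -> legal
(3,1): no bracket -> illegal
(3,5): flips 3 -> legal
(3,6): no bracket -> illegal
(4,0): no bracket -> illegal
(4,1): no bracket -> illegal
(4,6): no bracket -> illegal
(5,0): no bracket -> illegal
(5,2): flips 5 -> legal
(5,6): no bracket -> illegal
(6,0): no bracket -> illegal
(6,1): no bracket -> illegal
(6,5): flips 2 -> legal
(7,1): no bracket -> illegal
(7,2): no bracket -> illegal
(7,3): flips 1 -> legal
(7,4): no bracket -> illegal
(7,5): no bracket -> illegal

Answer: (1,4) (2,4) (3,5) (5,2) (6,5) (7,3)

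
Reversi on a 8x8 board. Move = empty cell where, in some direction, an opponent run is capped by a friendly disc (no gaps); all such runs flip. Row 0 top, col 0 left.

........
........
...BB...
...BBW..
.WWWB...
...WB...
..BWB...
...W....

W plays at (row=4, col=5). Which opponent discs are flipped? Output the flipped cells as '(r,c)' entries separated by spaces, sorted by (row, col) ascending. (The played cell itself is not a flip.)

Answer: (4,4) (5,4)

Derivation:
Dir NW: opp run (3,4) (2,3), next='.' -> no flip
Dir N: first cell 'W' (not opp) -> no flip
Dir NE: first cell '.' (not opp) -> no flip
Dir W: opp run (4,4) capped by W -> flip
Dir E: first cell '.' (not opp) -> no flip
Dir SW: opp run (5,4) capped by W -> flip
Dir S: first cell '.' (not opp) -> no flip
Dir SE: first cell '.' (not opp) -> no flip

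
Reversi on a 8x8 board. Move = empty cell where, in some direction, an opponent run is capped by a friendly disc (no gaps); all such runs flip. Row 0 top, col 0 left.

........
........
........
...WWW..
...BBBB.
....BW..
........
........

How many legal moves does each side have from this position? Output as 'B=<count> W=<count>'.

-- B to move --
(2,2): flips 1 -> legal
(2,3): flips 2 -> legal
(2,4): flips 2 -> legal
(2,5): flips 2 -> legal
(2,6): flips 1 -> legal
(3,2): no bracket -> illegal
(3,6): no bracket -> illegal
(4,2): no bracket -> illegal
(5,6): flips 1 -> legal
(6,4): flips 1 -> legal
(6,5): flips 1 -> legal
(6,6): flips 1 -> legal
B mobility = 9
-- W to move --
(3,2): no bracket -> illegal
(3,6): no bracket -> illegal
(3,7): flips 1 -> legal
(4,2): no bracket -> illegal
(4,7): no bracket -> illegal
(5,2): flips 1 -> legal
(5,3): flips 3 -> legal
(5,6): flips 1 -> legal
(5,7): flips 1 -> legal
(6,3): no bracket -> illegal
(6,4): flips 2 -> legal
(6,5): no bracket -> illegal
W mobility = 6

Answer: B=9 W=6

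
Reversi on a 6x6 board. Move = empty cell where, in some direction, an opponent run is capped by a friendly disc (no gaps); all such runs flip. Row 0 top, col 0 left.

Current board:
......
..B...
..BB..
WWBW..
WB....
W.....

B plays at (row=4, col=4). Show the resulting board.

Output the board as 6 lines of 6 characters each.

Place B at (4,4); scan 8 dirs for brackets.
Dir NW: opp run (3,3) capped by B -> flip
Dir N: first cell '.' (not opp) -> no flip
Dir NE: first cell '.' (not opp) -> no flip
Dir W: first cell '.' (not opp) -> no flip
Dir E: first cell '.' (not opp) -> no flip
Dir SW: first cell '.' (not opp) -> no flip
Dir S: first cell '.' (not opp) -> no flip
Dir SE: first cell '.' (not opp) -> no flip
All flips: (3,3)

Answer: ......
..B...
..BB..
WWBB..
WB..B.
W.....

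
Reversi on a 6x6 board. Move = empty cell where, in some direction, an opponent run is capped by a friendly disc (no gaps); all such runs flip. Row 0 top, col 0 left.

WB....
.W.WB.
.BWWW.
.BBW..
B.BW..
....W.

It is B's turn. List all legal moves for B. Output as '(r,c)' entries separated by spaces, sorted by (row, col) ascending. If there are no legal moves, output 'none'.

Answer: (0,4) (1,2) (1,5) (2,5) (3,4) (4,4)

Derivation:
(0,2): no bracket -> illegal
(0,3): no bracket -> illegal
(0,4): flips 2 -> legal
(1,0): no bracket -> illegal
(1,2): flips 2 -> legal
(1,5): flips 2 -> legal
(2,0): no bracket -> illegal
(2,5): flips 3 -> legal
(3,4): flips 2 -> legal
(3,5): no bracket -> illegal
(4,4): flips 1 -> legal
(4,5): no bracket -> illegal
(5,2): no bracket -> illegal
(5,3): no bracket -> illegal
(5,5): no bracket -> illegal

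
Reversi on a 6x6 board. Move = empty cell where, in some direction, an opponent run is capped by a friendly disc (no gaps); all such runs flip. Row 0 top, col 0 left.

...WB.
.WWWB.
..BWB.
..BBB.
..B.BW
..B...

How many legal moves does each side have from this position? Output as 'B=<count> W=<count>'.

-- B to move --
(0,0): flips 1 -> legal
(0,1): flips 2 -> legal
(0,2): flips 3 -> legal
(1,0): flips 3 -> legal
(2,0): no bracket -> illegal
(2,1): no bracket -> illegal
(3,5): no bracket -> illegal
(5,4): no bracket -> illegal
(5,5): no bracket -> illegal
B mobility = 4
-- W to move --
(0,5): flips 2 -> legal
(1,5): flips 1 -> legal
(2,1): flips 1 -> legal
(2,5): flips 2 -> legal
(3,1): flips 1 -> legal
(3,5): flips 1 -> legal
(4,1): flips 1 -> legal
(4,3): flips 2 -> legal
(5,1): no bracket -> illegal
(5,3): no bracket -> illegal
(5,4): no bracket -> illegal
(5,5): flips 3 -> legal
W mobility = 9

Answer: B=4 W=9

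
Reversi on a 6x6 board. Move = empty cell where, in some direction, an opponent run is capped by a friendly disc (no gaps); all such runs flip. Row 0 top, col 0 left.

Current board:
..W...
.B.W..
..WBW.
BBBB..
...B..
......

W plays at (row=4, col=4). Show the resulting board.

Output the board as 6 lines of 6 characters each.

Answer: ..W...
.B.W..
..WBW.
BBBW..
...BW.
......

Derivation:
Place W at (4,4); scan 8 dirs for brackets.
Dir NW: opp run (3,3) capped by W -> flip
Dir N: first cell '.' (not opp) -> no flip
Dir NE: first cell '.' (not opp) -> no flip
Dir W: opp run (4,3), next='.' -> no flip
Dir E: first cell '.' (not opp) -> no flip
Dir SW: first cell '.' (not opp) -> no flip
Dir S: first cell '.' (not opp) -> no flip
Dir SE: first cell '.' (not opp) -> no flip
All flips: (3,3)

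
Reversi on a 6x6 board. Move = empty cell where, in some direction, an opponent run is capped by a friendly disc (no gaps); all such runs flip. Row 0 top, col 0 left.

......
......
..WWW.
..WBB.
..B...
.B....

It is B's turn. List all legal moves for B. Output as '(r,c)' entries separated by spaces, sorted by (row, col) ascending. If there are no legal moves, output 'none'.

Answer: (1,1) (1,2) (1,3) (1,4) (1,5) (3,1)

Derivation:
(1,1): flips 1 -> legal
(1,2): flips 3 -> legal
(1,3): flips 1 -> legal
(1,4): flips 1 -> legal
(1,5): flips 1 -> legal
(2,1): no bracket -> illegal
(2,5): no bracket -> illegal
(3,1): flips 1 -> legal
(3,5): no bracket -> illegal
(4,1): no bracket -> illegal
(4,3): no bracket -> illegal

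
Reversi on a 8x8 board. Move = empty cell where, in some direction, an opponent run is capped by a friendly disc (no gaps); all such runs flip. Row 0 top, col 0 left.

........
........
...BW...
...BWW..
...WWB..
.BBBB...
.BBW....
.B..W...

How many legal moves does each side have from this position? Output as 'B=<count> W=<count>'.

Answer: B=11 W=14

Derivation:
-- B to move --
(1,3): no bracket -> illegal
(1,4): flips 3 -> legal
(1,5): flips 1 -> legal
(2,5): flips 4 -> legal
(2,6): flips 2 -> legal
(3,2): flips 1 -> legal
(3,6): flips 2 -> legal
(4,2): flips 2 -> legal
(4,6): no bracket -> illegal
(5,5): flips 1 -> legal
(6,4): flips 1 -> legal
(6,5): no bracket -> illegal
(7,2): flips 1 -> legal
(7,3): flips 1 -> legal
(7,5): no bracket -> illegal
B mobility = 11
-- W to move --
(1,2): flips 1 -> legal
(1,3): flips 2 -> legal
(1,4): no bracket -> illegal
(2,2): flips 2 -> legal
(3,2): flips 1 -> legal
(3,6): flips 2 -> legal
(4,0): no bracket -> illegal
(4,1): flips 1 -> legal
(4,2): flips 1 -> legal
(4,6): flips 1 -> legal
(5,0): no bracket -> illegal
(5,5): flips 1 -> legal
(5,6): flips 1 -> legal
(6,0): flips 2 -> legal
(6,4): flips 1 -> legal
(6,5): flips 1 -> legal
(7,0): flips 2 -> legal
(7,2): no bracket -> illegal
(7,3): no bracket -> illegal
W mobility = 14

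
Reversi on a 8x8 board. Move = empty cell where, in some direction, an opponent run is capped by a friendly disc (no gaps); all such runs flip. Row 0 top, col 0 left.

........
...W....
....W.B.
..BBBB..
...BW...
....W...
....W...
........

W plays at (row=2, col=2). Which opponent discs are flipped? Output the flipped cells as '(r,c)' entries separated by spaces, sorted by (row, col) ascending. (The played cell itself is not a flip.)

Answer: (3,3)

Derivation:
Dir NW: first cell '.' (not opp) -> no flip
Dir N: first cell '.' (not opp) -> no flip
Dir NE: first cell 'W' (not opp) -> no flip
Dir W: first cell '.' (not opp) -> no flip
Dir E: first cell '.' (not opp) -> no flip
Dir SW: first cell '.' (not opp) -> no flip
Dir S: opp run (3,2), next='.' -> no flip
Dir SE: opp run (3,3) capped by W -> flip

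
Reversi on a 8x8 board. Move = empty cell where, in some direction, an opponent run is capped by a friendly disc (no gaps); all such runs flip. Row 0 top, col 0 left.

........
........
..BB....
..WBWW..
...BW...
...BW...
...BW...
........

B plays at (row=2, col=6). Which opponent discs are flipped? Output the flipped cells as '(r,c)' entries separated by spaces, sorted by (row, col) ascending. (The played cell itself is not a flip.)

Dir NW: first cell '.' (not opp) -> no flip
Dir N: first cell '.' (not opp) -> no flip
Dir NE: first cell '.' (not opp) -> no flip
Dir W: first cell '.' (not opp) -> no flip
Dir E: first cell '.' (not opp) -> no flip
Dir SW: opp run (3,5) (4,4) capped by B -> flip
Dir S: first cell '.' (not opp) -> no flip
Dir SE: first cell '.' (not opp) -> no flip

Answer: (3,5) (4,4)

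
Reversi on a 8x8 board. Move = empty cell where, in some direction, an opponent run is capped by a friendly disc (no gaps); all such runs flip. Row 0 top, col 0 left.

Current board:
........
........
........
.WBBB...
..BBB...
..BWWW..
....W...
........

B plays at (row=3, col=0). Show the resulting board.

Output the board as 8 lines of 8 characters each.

Answer: ........
........
........
BBBBB...
..BBB...
..BWWW..
....W...
........

Derivation:
Place B at (3,0); scan 8 dirs for brackets.
Dir NW: edge -> no flip
Dir N: first cell '.' (not opp) -> no flip
Dir NE: first cell '.' (not opp) -> no flip
Dir W: edge -> no flip
Dir E: opp run (3,1) capped by B -> flip
Dir SW: edge -> no flip
Dir S: first cell '.' (not opp) -> no flip
Dir SE: first cell '.' (not opp) -> no flip
All flips: (3,1)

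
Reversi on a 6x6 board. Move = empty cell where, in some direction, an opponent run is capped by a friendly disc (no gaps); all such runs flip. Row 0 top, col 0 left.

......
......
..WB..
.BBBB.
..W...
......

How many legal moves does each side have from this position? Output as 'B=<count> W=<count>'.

-- B to move --
(1,1): flips 1 -> legal
(1,2): flips 1 -> legal
(1,3): flips 1 -> legal
(2,1): flips 1 -> legal
(4,1): no bracket -> illegal
(4,3): no bracket -> illegal
(5,1): flips 1 -> legal
(5,2): flips 1 -> legal
(5,3): flips 1 -> legal
B mobility = 7
-- W to move --
(1,2): no bracket -> illegal
(1,3): no bracket -> illegal
(1,4): no bracket -> illegal
(2,0): flips 1 -> legal
(2,1): no bracket -> illegal
(2,4): flips 2 -> legal
(2,5): no bracket -> illegal
(3,0): no bracket -> illegal
(3,5): no bracket -> illegal
(4,0): flips 1 -> legal
(4,1): no bracket -> illegal
(4,3): no bracket -> illegal
(4,4): flips 1 -> legal
(4,5): no bracket -> illegal
W mobility = 4

Answer: B=7 W=4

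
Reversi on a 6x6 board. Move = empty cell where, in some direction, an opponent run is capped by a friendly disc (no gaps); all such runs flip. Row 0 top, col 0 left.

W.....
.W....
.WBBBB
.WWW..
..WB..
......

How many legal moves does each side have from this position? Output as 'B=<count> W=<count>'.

-- B to move --
(0,1): no bracket -> illegal
(0,2): no bracket -> illegal
(1,0): flips 2 -> legal
(1,2): no bracket -> illegal
(2,0): flips 1 -> legal
(3,0): no bracket -> illegal
(3,4): no bracket -> illegal
(4,0): flips 1 -> legal
(4,1): flips 2 -> legal
(4,4): flips 1 -> legal
(5,1): flips 2 -> legal
(5,2): flips 2 -> legal
(5,3): no bracket -> illegal
B mobility = 7
-- W to move --
(1,2): flips 1 -> legal
(1,3): flips 2 -> legal
(1,4): flips 1 -> legal
(1,5): flips 1 -> legal
(3,4): no bracket -> illegal
(3,5): no bracket -> illegal
(4,4): flips 1 -> legal
(5,2): no bracket -> illegal
(5,3): flips 1 -> legal
(5,4): flips 1 -> legal
W mobility = 7

Answer: B=7 W=7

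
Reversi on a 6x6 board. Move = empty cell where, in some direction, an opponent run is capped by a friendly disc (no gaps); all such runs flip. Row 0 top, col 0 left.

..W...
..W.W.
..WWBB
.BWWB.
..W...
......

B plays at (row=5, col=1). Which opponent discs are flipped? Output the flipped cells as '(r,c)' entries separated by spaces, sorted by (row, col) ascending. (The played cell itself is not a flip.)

Answer: (3,3) (4,2)

Derivation:
Dir NW: first cell '.' (not opp) -> no flip
Dir N: first cell '.' (not opp) -> no flip
Dir NE: opp run (4,2) (3,3) capped by B -> flip
Dir W: first cell '.' (not opp) -> no flip
Dir E: first cell '.' (not opp) -> no flip
Dir SW: edge -> no flip
Dir S: edge -> no flip
Dir SE: edge -> no flip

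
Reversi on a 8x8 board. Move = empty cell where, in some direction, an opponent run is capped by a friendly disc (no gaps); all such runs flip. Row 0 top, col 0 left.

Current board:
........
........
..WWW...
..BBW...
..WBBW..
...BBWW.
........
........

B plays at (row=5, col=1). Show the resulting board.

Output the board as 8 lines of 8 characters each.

Place B at (5,1); scan 8 dirs for brackets.
Dir NW: first cell '.' (not opp) -> no flip
Dir N: first cell '.' (not opp) -> no flip
Dir NE: opp run (4,2) capped by B -> flip
Dir W: first cell '.' (not opp) -> no flip
Dir E: first cell '.' (not opp) -> no flip
Dir SW: first cell '.' (not opp) -> no flip
Dir S: first cell '.' (not opp) -> no flip
Dir SE: first cell '.' (not opp) -> no flip
All flips: (4,2)

Answer: ........
........
..WWW...
..BBW...
..BBBW..
.B.BBWW.
........
........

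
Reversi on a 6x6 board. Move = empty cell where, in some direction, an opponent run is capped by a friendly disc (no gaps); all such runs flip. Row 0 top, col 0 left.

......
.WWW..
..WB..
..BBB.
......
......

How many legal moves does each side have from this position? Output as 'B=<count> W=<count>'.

-- B to move --
(0,0): flips 2 -> legal
(0,1): flips 1 -> legal
(0,2): flips 2 -> legal
(0,3): flips 1 -> legal
(0,4): no bracket -> illegal
(1,0): no bracket -> illegal
(1,4): no bracket -> illegal
(2,0): no bracket -> illegal
(2,1): flips 1 -> legal
(2,4): no bracket -> illegal
(3,1): no bracket -> illegal
B mobility = 5
-- W to move --
(1,4): no bracket -> illegal
(2,1): no bracket -> illegal
(2,4): flips 1 -> legal
(2,5): no bracket -> illegal
(3,1): no bracket -> illegal
(3,5): no bracket -> illegal
(4,1): no bracket -> illegal
(4,2): flips 1 -> legal
(4,3): flips 2 -> legal
(4,4): flips 1 -> legal
(4,5): flips 2 -> legal
W mobility = 5

Answer: B=5 W=5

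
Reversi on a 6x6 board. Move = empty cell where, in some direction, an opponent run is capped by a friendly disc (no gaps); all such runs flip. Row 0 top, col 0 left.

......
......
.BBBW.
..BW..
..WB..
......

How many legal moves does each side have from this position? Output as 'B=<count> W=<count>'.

Answer: B=5 W=7

Derivation:
-- B to move --
(1,3): no bracket -> illegal
(1,4): no bracket -> illegal
(1,5): no bracket -> illegal
(2,5): flips 1 -> legal
(3,1): no bracket -> illegal
(3,4): flips 1 -> legal
(3,5): no bracket -> illegal
(4,1): flips 1 -> legal
(4,4): flips 1 -> legal
(5,1): no bracket -> illegal
(5,2): flips 1 -> legal
(5,3): no bracket -> illegal
B mobility = 5
-- W to move --
(1,0): no bracket -> illegal
(1,1): flips 1 -> legal
(1,2): flips 2 -> legal
(1,3): flips 1 -> legal
(1,4): no bracket -> illegal
(2,0): flips 3 -> legal
(3,0): no bracket -> illegal
(3,1): flips 1 -> legal
(3,4): no bracket -> illegal
(4,1): no bracket -> illegal
(4,4): flips 1 -> legal
(5,2): no bracket -> illegal
(5,3): flips 1 -> legal
(5,4): no bracket -> illegal
W mobility = 7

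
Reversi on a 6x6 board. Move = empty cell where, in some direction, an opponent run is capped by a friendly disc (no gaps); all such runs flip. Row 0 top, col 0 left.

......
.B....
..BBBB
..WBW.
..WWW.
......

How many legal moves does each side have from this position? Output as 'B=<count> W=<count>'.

-- B to move --
(2,1): no bracket -> illegal
(3,1): flips 1 -> legal
(3,5): flips 1 -> legal
(4,1): flips 1 -> legal
(4,5): flips 1 -> legal
(5,1): flips 1 -> legal
(5,2): flips 4 -> legal
(5,3): flips 1 -> legal
(5,4): flips 2 -> legal
(5,5): flips 1 -> legal
B mobility = 9
-- W to move --
(0,0): flips 3 -> legal
(0,1): no bracket -> illegal
(0,2): no bracket -> illegal
(1,0): no bracket -> illegal
(1,2): flips 2 -> legal
(1,3): flips 2 -> legal
(1,4): flips 2 -> legal
(1,5): flips 2 -> legal
(2,0): no bracket -> illegal
(2,1): no bracket -> illegal
(3,1): no bracket -> illegal
(3,5): no bracket -> illegal
W mobility = 5

Answer: B=9 W=5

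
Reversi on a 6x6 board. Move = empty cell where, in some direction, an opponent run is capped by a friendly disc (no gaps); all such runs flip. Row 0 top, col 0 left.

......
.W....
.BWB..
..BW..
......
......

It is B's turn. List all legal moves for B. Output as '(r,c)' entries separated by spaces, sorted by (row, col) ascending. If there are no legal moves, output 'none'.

(0,0): no bracket -> illegal
(0,1): flips 1 -> legal
(0,2): no bracket -> illegal
(1,0): no bracket -> illegal
(1,2): flips 1 -> legal
(1,3): no bracket -> illegal
(2,0): no bracket -> illegal
(2,4): no bracket -> illegal
(3,1): no bracket -> illegal
(3,4): flips 1 -> legal
(4,2): no bracket -> illegal
(4,3): flips 1 -> legal
(4,4): no bracket -> illegal

Answer: (0,1) (1,2) (3,4) (4,3)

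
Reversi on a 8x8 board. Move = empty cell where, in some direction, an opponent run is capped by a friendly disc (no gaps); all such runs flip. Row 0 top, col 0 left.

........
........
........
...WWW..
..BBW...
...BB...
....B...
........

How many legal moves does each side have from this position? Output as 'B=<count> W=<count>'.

Answer: B=5 W=6

Derivation:
-- B to move --
(2,2): no bracket -> illegal
(2,3): flips 1 -> legal
(2,4): flips 3 -> legal
(2,5): flips 1 -> legal
(2,6): flips 2 -> legal
(3,2): no bracket -> illegal
(3,6): no bracket -> illegal
(4,5): flips 1 -> legal
(4,6): no bracket -> illegal
(5,5): no bracket -> illegal
B mobility = 5
-- W to move --
(3,1): no bracket -> illegal
(3,2): no bracket -> illegal
(4,1): flips 2 -> legal
(4,5): no bracket -> illegal
(5,1): flips 1 -> legal
(5,2): flips 1 -> legal
(5,5): no bracket -> illegal
(6,2): flips 1 -> legal
(6,3): flips 2 -> legal
(6,5): no bracket -> illegal
(7,3): no bracket -> illegal
(7,4): flips 2 -> legal
(7,5): no bracket -> illegal
W mobility = 6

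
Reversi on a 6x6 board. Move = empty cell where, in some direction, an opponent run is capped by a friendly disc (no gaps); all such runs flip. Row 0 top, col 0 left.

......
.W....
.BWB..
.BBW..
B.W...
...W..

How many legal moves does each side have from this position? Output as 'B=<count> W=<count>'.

-- B to move --
(0,0): no bracket -> illegal
(0,1): flips 1 -> legal
(0,2): no bracket -> illegal
(1,0): no bracket -> illegal
(1,2): flips 1 -> legal
(1,3): flips 1 -> legal
(2,0): no bracket -> illegal
(2,4): no bracket -> illegal
(3,4): flips 1 -> legal
(4,1): no bracket -> illegal
(4,3): flips 1 -> legal
(4,4): no bracket -> illegal
(5,1): no bracket -> illegal
(5,2): flips 1 -> legal
(5,4): no bracket -> illegal
B mobility = 6
-- W to move --
(1,0): no bracket -> illegal
(1,2): no bracket -> illegal
(1,3): flips 1 -> legal
(1,4): no bracket -> illegal
(2,0): flips 2 -> legal
(2,4): flips 1 -> legal
(3,0): flips 2 -> legal
(3,4): no bracket -> illegal
(4,1): flips 2 -> legal
(4,3): no bracket -> illegal
(5,0): no bracket -> illegal
(5,1): no bracket -> illegal
W mobility = 5

Answer: B=6 W=5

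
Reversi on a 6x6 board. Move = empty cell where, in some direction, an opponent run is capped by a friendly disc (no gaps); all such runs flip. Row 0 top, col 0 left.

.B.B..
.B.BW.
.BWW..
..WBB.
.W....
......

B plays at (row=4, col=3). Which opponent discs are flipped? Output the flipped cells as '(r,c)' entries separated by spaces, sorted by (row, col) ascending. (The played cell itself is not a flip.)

Answer: (3,2)

Derivation:
Dir NW: opp run (3,2) capped by B -> flip
Dir N: first cell 'B' (not opp) -> no flip
Dir NE: first cell 'B' (not opp) -> no flip
Dir W: first cell '.' (not opp) -> no flip
Dir E: first cell '.' (not opp) -> no flip
Dir SW: first cell '.' (not opp) -> no flip
Dir S: first cell '.' (not opp) -> no flip
Dir SE: first cell '.' (not opp) -> no flip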